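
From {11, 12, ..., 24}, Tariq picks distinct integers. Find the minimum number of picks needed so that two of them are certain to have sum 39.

A set avoiding the sum 39 can contain at most one of each pair {x, 39−x}, plus the 4 elements whose complement lies outside the range.
The integers 11, …, 19 (9 of them) are such a set: any two sum to at least 11+12 = 23 and at most 18+19 = 37 < 39.
Any 10th integer completes one of the 5 pairs, so 10 choices force a sum of 39.

10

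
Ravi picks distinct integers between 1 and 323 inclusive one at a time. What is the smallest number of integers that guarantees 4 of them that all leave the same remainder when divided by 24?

73

The 24 residue classes mod 24 are the pigeonholes.
With 72 integers one could put 3 in each residue class and have no class reach 4.
The 73rd integer pushes some class to 4, so 24·3 + 1 = 73.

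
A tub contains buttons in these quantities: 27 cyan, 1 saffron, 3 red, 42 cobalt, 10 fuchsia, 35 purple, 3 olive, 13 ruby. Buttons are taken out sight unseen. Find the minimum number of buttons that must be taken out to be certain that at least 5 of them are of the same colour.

28

By pigeonhole, put each drawn button into a box by colour. The largest draw with every box below 5 takes min(count, 4) from each colour; colours with fewer than 4 contribute all they have.
Σ min(cᵢ, 4) = 4 + 1 + 3 + 4 + 4 + 4 + 3 + 4 = 27.
Draw number 27 + 1 = 28 must push one box to 5.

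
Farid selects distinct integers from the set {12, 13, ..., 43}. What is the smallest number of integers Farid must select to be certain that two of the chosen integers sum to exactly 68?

Group the elements by complementary pair {x, 68−x}: {25,43}, {26,42}, {27,41}, …, giving 9 two-element pairs, the single value 34 (it cannot pair with itself since the integers are distinct), and 13 integers whose partner 68−x falls outside [12,43].
By the pigeonhole principle, treating each of those 23 groups as a pigeonhole, one can pick one integer per group — 23 integers — with no two summing to 68.
The 24th integer lands in an occupied pair, forcing a sum of 68.

24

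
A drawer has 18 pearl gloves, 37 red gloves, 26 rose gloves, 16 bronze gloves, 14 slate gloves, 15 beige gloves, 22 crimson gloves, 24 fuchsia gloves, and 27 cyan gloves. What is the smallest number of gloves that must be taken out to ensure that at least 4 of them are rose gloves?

177

In the worst case for collecting rose gloves, every non-rose glove comes out first.
There are 18 + 37 + 16 + 14 + 15 + 22 + 24 + 27 = 173 non-rose gloves altogether.
After those, each further glove must be rose, so 173 + 4 = 177 draws guarantee 4 rose gloves.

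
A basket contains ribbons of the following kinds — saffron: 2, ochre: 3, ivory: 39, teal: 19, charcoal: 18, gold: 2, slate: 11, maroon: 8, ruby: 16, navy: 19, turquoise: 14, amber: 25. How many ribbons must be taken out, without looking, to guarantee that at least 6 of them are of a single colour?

53

The 12 colours are the holes; the ribbons drawn are the pigeons.
To avoid 6 of any one colour, the worst case takes at most 5 of each colour, or every ribbon of a colour that has fewer than 5.
That gives 2 + 3 + 5 + 5 + 5 + 2 + 5 + 5 + 5 + 5 + 5 + 5 = 52 ribbons with no colour reaching 6.
The next ribbon forces some colour to 6, so 52 + 1 = 53.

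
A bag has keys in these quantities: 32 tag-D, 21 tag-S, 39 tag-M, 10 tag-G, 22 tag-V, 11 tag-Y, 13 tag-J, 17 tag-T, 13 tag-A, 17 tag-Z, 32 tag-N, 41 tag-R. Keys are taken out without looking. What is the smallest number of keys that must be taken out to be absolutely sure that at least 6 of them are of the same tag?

Pigeonhole: put each drawn key into a box by tag. The largest draw with every box below 6 takes min(count, 5) from each tag.
Σ min(cᵢ, 5) = 5 + 5 + 5 + 5 + 5 + 5 + 5 + 5 + 5 + 5 + 5 + 5 = 60.
Draw number 60 + 1 = 61 must push one box to 6.

61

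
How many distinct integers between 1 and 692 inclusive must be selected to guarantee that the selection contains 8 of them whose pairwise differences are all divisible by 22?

155

Integers whose pairwise differences are multiples of 22 are exactly those sharing a remainder mod 22. The 22 residue classes mod 22 are the pigeonholes.
With 154 integers one could put 7 in each residue class and have no class reach 8.
The 155th integer pushes some class to 8, so 22·7 + 1 = 155.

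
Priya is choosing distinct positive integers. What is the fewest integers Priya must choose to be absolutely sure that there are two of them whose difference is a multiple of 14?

15

Integers whose pairwise differences are multiples of 14 are exactly those sharing a remainder mod 14. The 14 residue classes mod 14 are the pigeonholes.
With 14 integers one could put 1 in each residue class and have no class reach 2.
The 15th integer pushes some class to 2, so 14·1 + 1 = 15.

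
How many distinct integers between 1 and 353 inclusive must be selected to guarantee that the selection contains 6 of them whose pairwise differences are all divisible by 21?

Integers whose pairwise differences are multiples of 21 are exactly those sharing a remainder mod 21. By pigeonhole, the 21 residue classes mod 21 are the pigeonholes.
With 105 integers one could put 5 in each residue class and have no class reach 6.
The 106th integer pushes some class to 6, so 21·5 + 1 = 106.

106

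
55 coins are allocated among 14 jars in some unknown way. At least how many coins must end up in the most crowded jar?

4

By pigeonhole, the 14 jars are the holes and the 55 coins are the pigeons.
If every jar held at most 3 coins, the total would be at most 14 × 3 = 42, which is less than 55.
So some jar holds at least ⌈55/14⌉ = 4 coins.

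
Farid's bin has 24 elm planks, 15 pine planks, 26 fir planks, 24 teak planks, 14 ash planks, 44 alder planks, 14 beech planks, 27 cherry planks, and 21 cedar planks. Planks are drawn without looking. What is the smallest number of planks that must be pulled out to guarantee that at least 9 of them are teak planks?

In the worst case for collecting teak planks, every non-teak plank comes out first.
There are 24 + 15 + 26 + 14 + 44 + 14 + 27 + 21 = 185 non-teak planks altogether.
After those, each further plank must be teak, so 185 + 9 = 194 draws guarantee 9 teak planks.

194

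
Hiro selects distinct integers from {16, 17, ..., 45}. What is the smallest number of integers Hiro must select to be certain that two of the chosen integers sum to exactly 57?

18

Two chosen integers sum to 57 exactly when both halves of some pair {x, 57−x} with 16 ≤ x ≤ 57−x ≤ 41 are chosen — 13 such pairs.
The remaining 4 elements (those with no distinct partner in range) can never complete a 57-sum, so the worst case takes all of them and one from each pair: 4 + 13 = 17.
By the pigeonhole principle, the 18th integer has to be the second member of some pair, so 17 + 1 = 18.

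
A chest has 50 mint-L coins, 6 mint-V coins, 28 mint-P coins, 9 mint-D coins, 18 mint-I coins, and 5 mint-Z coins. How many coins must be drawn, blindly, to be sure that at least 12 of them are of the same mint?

54

By pigeonhole, the 6 mints are the holes; the coins drawn are the pigeons.
To avoid 12 of any one mint, the worst case takes at most 11 of each mint, or every coin of a mint that has fewer than 11.
That gives 11 + 6 + 11 + 9 + 11 + 5 = 53 coins with no mint reaching 12.
The next coin forces some mint to 12, so 53 + 1 = 54.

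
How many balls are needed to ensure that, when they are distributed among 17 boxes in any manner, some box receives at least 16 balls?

256

With 255 balls one could put exactly 15 in each of the 17 boxes, and no box would reach 16.
One more ball must land in a box that already has 15, giving it 16.
So 17 × 15 + 1 = 256 balls are required.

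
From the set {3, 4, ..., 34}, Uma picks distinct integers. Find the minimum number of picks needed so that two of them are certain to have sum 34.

Two chosen integers sum to 34 exactly when both halves of some pair {x, 34−x} with 3 ≤ x ≤ 34−x ≤ 31 are chosen — 14 such pairs.
The remaining 4 elements (those with no distinct partner in range) can never complete a 34-sum, so the worst case takes all of them and one from each pair: 4 + 14 = 18.
By pigeonhole, the 19th integer has to be the second member of some pair, so 18 + 1 = 19.

19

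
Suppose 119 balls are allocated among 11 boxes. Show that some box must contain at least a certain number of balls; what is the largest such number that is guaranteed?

11

By pigeonhole, the 11 boxes are the holes and the 119 balls are the pigeons.
If every box held at most 10 balls, the total would be at most 11 × 10 = 110, which is less than 119.
So some box holds at least ⌈119/11⌉ = 11 balls.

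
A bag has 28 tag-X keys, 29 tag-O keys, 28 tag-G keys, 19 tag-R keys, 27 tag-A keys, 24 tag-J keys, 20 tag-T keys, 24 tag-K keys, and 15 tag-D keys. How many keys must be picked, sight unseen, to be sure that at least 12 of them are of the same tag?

By the pigeonhole principle, the 9 tags are the holes; the keys drawn are the pigeons.
To avoid 12 of any one tag, the worst case takes at most 11 of each tag.
That gives 11 + 11 + 11 + 11 + 11 + 11 + 11 + 11 + 11 = 99 keys with no tag reaching 12.
The next key forces some tag to 12, so 99 + 1 = 100.

100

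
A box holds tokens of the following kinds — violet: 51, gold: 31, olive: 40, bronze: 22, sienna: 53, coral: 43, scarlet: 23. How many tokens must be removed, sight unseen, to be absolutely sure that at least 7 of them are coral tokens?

In the worst case for collecting coral tokens, every non-coral token comes out first.
There are 51 + 31 + 40 + 22 + 53 + 23 = 220 non-coral tokens altogether.
After those, each further token must be coral, so 220 + 7 = 227 draws guarantee 7 coral tokens.

227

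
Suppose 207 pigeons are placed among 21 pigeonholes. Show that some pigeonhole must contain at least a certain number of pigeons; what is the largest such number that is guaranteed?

10

By the pigeonhole principle, the 21 pigeonholes are the holes and the 207 pigeons are the pigeons.
If every pigeonhole held at most 9 pigeons, the total would be at most 21 × 9 = 189, which is less than 207.
So some pigeonhole holds at least ⌈207/21⌉ = 10 pigeons.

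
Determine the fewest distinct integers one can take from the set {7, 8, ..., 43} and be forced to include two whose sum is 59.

A set avoiding the sum 59 can contain at most one of each pair {x, 59−x}, plus the 9 elements whose complement lies outside the range.
The integers 7, …, 29 (23 of them) are such a set: any two sum to at least 7+8 = 15 and at most 28+29 = 57 < 59.
Any 24th integer completes one of the 14 pairs, so 24 choices force a sum of 59.

24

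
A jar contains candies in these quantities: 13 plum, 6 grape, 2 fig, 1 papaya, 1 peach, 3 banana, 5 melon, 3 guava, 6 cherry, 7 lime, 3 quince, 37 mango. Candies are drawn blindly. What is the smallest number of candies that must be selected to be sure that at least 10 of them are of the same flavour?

An adversary could hand out at most 9 candies per flavour (10 flavours run out sooner): 9 + 6 + 2 + 1 + 1 + 3 + 5 + 3 + 6 + 7 + 3 + 9 = 55 candies and still no flavour has 10.
By pigeonhole, one more candy lands in a flavour already at 9, so 56 draws are enough and 55 are not.

56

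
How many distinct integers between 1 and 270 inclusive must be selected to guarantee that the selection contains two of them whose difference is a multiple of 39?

40

Integers whose pairwise differences are multiples of 39 are exactly those sharing a remainder mod 39. By pigeonhole, the 39 residue classes mod 39 are the pigeonholes.
With 39 integers one could put 1 in each residue class and have no class reach 2.
The 40th integer pushes some class to 2, so 39·1 + 1 = 40.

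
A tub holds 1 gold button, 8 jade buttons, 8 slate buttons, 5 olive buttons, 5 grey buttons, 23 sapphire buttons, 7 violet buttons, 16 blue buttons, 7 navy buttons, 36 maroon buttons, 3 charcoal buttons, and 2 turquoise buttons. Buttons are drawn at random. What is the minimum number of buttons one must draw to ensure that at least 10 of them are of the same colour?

An adversary could hand out at most 9 buttons per colour (9 colours run out sooner): 1 + 8 + 8 + 5 + 5 + 9 + 7 + 9 + 7 + 9 + 3 + 2 = 73 buttons and still no colour has 10.
One more button lands in a colour already at 9, so 74 draws are enough and 73 are not.

74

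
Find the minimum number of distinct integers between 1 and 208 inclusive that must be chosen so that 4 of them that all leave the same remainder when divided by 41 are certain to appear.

124

The 41 residue classes mod 41 are the pigeonholes.
With 123 integers one could put 3 in each residue class and have no class reach 4.
The 124th integer pushes some class to 4, so 41·3 + 1 = 124.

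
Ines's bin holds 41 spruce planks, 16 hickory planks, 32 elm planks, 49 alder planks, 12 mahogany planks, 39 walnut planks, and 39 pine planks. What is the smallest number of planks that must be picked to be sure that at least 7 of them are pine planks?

In the worst case for collecting pine planks, every non-pine plank comes out first.
There are 41 + 16 + 32 + 49 + 12 + 39 = 189 non-pine planks altogether.
After those, each further plank must be pine, so 189 + 7 = 196 draws guarantee 7 pine planks.

196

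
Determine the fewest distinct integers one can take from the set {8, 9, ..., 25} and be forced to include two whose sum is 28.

13

Group the elements by complementary pair {x, 28−x}: {8,20}, {9,19}, {10,18}, …, giving 6 two-element pairs, the single value 14 (it cannot pair with itself since the integers are distinct), and 5 integers whose partner 28−x falls outside [8,25].
Pigeonhole: treating each of those 12 groups as a pigeonhole, one can pick one integer per group — 12 integers — with no two summing to 28.
The 13th integer lands in an occupied pair, forcing a sum of 28.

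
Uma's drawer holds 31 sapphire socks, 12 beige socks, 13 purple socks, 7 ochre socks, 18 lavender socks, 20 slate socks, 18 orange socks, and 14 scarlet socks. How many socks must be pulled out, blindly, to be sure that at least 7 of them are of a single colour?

49

An adversary could hand out at most 6 socks per colour: 6 + 6 + 6 + 6 + 6 + 6 + 6 + 6 = 48 socks and still no colour has 7.
Pigeonhole: one more sock lands in a colour already at 6, so 49 draws are enough and 48 are not.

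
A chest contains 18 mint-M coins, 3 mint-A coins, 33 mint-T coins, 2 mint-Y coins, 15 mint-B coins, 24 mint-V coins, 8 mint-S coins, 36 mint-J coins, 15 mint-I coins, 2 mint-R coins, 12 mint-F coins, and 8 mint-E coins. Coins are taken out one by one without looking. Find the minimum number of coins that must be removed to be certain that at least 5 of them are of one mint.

Pigeonhole: the 12 mints are the holes; the coins drawn are the pigeons.
To avoid 5 of any one mint, the worst case takes at most 4 of each mint, or every coin of a mint that has fewer than 4.
That gives 4 + 3 + 4 + 2 + 4 + 4 + 4 + 4 + 4 + 2 + 4 + 4 = 43 coins with no mint reaching 5.
The next coin forces some mint to 5, so 43 + 1 = 44.

44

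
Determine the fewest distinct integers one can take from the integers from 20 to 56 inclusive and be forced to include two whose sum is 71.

Two chosen integers sum to 71 exactly when both halves of some pair {x, 71−x} with 20 ≤ x ≤ 71−x ≤ 51 are chosen — 16 such pairs.
The remaining 5 elements (those with no distinct partner in range) can never complete a 71-sum, so the worst case takes all of them and one from each pair: 5 + 16 = 21.
The 22nd integer has to be the second member of some pair, so 21 + 1 = 22.

22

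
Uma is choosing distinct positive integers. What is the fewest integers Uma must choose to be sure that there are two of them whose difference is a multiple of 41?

Integers whose pairwise differences are multiples of 41 are exactly those sharing a remainder mod 41. By pigeonhole, the 41 residue classes mod 41 are the pigeonholes.
With 41 integers one could put 1 in each residue class and have no class reach 2.
The 42nd integer pushes some class to 2, so 41·1 + 1 = 42.

42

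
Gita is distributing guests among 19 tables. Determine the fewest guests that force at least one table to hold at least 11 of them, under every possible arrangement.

191

With 190 guests one could put exactly 10 in each of the 19 tables, and no table would reach 11.
By the pigeonhole principle, one more guest must land in a table that already has 10, giving it 11.
So 19 × 10 + 1 = 191 guests are required.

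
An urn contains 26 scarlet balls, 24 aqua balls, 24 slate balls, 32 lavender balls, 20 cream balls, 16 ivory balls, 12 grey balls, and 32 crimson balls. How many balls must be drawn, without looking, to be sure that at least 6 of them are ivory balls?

176

In the worst case for collecting ivory balls, every non-ivory ball comes out first.
There are 26 + 24 + 24 + 32 + 20 + 12 + 32 = 170 non-ivory balls altogether.
After those, each further ball must be ivory, so 170 + 6 = 176 draws guarantee 6 ivory balls.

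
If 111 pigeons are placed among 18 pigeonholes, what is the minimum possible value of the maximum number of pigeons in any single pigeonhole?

7

By pigeonhole, the 18 pigeonholes are the holes and the 111 pigeons are the pigeons.
If every pigeonhole held at most 6 pigeons, the total would be at most 18 × 6 = 108, which is less than 111.
So some pigeonhole holds at least ⌈111/18⌉ = 7 pigeons.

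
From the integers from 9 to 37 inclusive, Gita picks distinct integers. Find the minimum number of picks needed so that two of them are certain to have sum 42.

Group the elements by complementary pair {x, 42−x}: {9,33}, {10,32}, {11,31}, …, giving 12 two-element pairs, the single value 21 (it cannot pair with itself since the integers are distinct), and 4 integers whose partner 42−x falls outside [9,37].
Pigeonhole: treating each of those 17 groups as a pigeonhole, one can pick one integer per group — 17 integers — with no two summing to 42.
The 18th integer lands in an occupied pair, forcing a sum of 42.

18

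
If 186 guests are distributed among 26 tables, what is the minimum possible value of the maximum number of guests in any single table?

8

The 26 tables are the holes and the 186 guests are the pigeons.
If every table held at most 7 guests, the total would be at most 26 × 7 = 182, which is less than 186.
So some table holds at least ⌈186/26⌉ = 8 guests.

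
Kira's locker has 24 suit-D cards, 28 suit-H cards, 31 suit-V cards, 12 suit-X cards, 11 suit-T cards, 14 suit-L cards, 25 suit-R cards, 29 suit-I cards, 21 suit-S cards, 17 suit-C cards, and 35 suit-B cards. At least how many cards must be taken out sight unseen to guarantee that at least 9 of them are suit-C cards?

239

In the worst case for collecting suit-C cards, every non-suit-C card comes out first.
There are 24 + 28 + 31 + 12 + 11 + 14 + 25 + 29 + 21 + 35 = 230 non-suit-C cards altogether.
After those, each further card must be suit-C, so 230 + 9 = 239 draws guarantee 9 suit-C cards.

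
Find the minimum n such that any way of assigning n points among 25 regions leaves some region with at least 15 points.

With 350 points one could put exactly 14 in each of the 25 regions, and no region would reach 15.
By the pigeonhole principle, one more point must land in a region that already has 14, giving it 15.
So 25 × 14 + 1 = 351 points are required.

351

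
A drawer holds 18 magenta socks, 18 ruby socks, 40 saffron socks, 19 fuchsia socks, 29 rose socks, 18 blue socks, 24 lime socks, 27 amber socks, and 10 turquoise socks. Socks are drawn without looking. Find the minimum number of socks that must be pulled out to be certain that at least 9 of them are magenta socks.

In the worst case for collecting magenta socks, every non-magenta sock comes out first.
There are 18 + 40 + 19 + 29 + 18 + 24 + 27 + 10 = 185 non-magenta socks altogether.
After those, each further sock must be magenta, so 185 + 9 = 194 draws guarantee 9 magenta socks.

194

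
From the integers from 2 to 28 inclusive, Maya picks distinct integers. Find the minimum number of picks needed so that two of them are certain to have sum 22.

19

Group the elements by complementary pair {x, 22−x}: {2,20}, {3,19}, {4,18}, …, giving 9 two-element pairs, the single value 11 (it cannot pair with itself since the integers are distinct), and 8 integers whose partner 22−x falls outside [2,28].
Treating each of those 18 groups as a pigeonhole, one can pick one integer per group — 18 integers — with no two summing to 22.
The 19th integer lands in an occupied pair, forcing a sum of 22.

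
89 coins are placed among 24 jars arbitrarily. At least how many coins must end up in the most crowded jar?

4

The 24 jars are the holes and the 89 coins are the pigeons.
If every jar held at most 3 coins, the total would be at most 24 × 3 = 72, which is less than 89.
So some jar holds at least ⌈89/24⌉ = 4 coins.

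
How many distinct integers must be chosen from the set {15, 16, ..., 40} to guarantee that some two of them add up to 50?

17

Two chosen integers sum to 50 exactly when both halves of some pair {x, 50−x} with 15 ≤ x ≤ 50−x ≤ 35 are chosen — 10 such pairs.
The remaining 6 elements (those with no distinct partner in range) can never complete a 50-sum, so the worst case takes all of them and one from each pair: 6 + 10 = 16.
By pigeonhole, the 17th integer has to be the second member of some pair, so 16 + 1 = 17.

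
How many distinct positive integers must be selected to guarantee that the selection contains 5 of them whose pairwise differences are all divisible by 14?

Integers whose pairwise differences are multiples of 14 are exactly those sharing a remainder mod 14. The 14 residue classes mod 14 are the pigeonholes.
With 56 integers one could put 4 in each residue class and have no class reach 5.
The 57th integer pushes some class to 5, so 14·4 + 1 = 57.

57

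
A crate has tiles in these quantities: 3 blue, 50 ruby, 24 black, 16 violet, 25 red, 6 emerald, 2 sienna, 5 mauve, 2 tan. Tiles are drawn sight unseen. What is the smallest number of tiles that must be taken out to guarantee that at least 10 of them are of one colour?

55

An adversary could hand out at most 9 tiles per colour (5 colours run out sooner): 3 + 9 + 9 + 9 + 9 + 6 + 2 + 5 + 2 = 54 tiles and still no colour has 10.
By the pigeonhole principle, one more tile lands in a colour already at 9, so 55 draws are enough and 54 are not.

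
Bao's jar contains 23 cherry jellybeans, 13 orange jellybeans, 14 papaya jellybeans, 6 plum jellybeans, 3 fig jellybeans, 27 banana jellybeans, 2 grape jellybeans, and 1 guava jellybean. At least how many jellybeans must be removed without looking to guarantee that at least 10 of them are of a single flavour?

An adversary could hand out at most 9 jellybeans per flavour (4 flavours run out sooner): 9 + 9 + 9 + 6 + 3 + 9 + 2 + 1 = 48 jellybeans and still no flavour has 10.
One more jellybean lands in a flavour already at 9, so 49 draws are enough and 48 are not.

49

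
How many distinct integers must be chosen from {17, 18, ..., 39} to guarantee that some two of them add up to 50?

Group the elements by complementary pair {x, 50−x}: {17,33}, {18,32}, {19,31}, …, giving 8 two-element pairs; the single value 25 (it cannot pair with itself since the integers are distinct); and 6 integers whose partner 50−x falls outside [17,39].
Pigeonhole: treating each of those 15 groups as a pigeonhole, one can pick one integer per group — 15 integers — with no two summing to 50.
The 16th integer lands in an occupied pair, forcing a sum of 50.

16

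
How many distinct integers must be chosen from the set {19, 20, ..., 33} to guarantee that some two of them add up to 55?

Group the elements by complementary pair {x, 55−x}: {22,33}, {23,32}, {24,31}, …, giving 6 two-element pairs and 3 integers whose partner 55−x falls outside [19,33].
By pigeonhole, treating each of those 9 groups as a pigeonhole, one can pick one integer per group — 9 integers — with no two summing to 55.
The 10th integer lands in an occupied pair, forcing a sum of 55.

10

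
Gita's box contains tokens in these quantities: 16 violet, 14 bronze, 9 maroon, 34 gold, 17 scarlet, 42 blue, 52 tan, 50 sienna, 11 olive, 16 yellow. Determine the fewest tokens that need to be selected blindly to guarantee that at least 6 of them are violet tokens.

In the worst case for collecting violet tokens, every non-violet token comes out first.
There are 14 + 9 + 34 + 17 + 42 + 52 + 50 + 11 + 16 = 245 non-violet tokens altogether.
After those, each further token must be violet, so 245 + 6 = 251 draws guarantee 6 violet tokens.

251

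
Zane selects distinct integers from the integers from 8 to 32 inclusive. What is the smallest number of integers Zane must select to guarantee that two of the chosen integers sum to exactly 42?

Two chosen integers sum to 42 exactly when both halves of some pair {x, 42−x} with 10 ≤ x ≤ 42−x ≤ 32 are chosen — 11 such pairs.
The remaining 3 elements (those with no distinct partner in range) can never complete a 42-sum, so the worst case takes all of them and one from each pair: 3 + 11 = 14.
The 15th integer has to be the second member of some pair, so 14 + 1 = 15.

15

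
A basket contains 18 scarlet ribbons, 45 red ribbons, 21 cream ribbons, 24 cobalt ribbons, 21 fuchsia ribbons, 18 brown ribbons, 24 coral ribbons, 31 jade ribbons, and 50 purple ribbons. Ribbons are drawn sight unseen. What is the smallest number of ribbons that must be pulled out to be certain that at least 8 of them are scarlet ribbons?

242

In the worst case for collecting scarlet ribbons, every non-scarlet ribbon comes out first.
There are 45 + 21 + 24 + 21 + 18 + 24 + 31 + 50 = 234 non-scarlet ribbons altogether.
After those, each further ribbon must be scarlet, so 234 + 8 = 242 draws guarantee 8 scarlet ribbons.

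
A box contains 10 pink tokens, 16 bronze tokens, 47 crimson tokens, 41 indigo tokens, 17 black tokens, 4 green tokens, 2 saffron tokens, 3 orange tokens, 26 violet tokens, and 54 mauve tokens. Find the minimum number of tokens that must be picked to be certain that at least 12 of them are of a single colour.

Pigeonhole: the 10 colours are the holes; the tokens drawn are the pigeons.
To avoid 12 of any one colour, the worst case takes at most 11 of each colour, or every token of a colour that has fewer than 11.
That gives 10 + 11 + 11 + 11 + 11 + 4 + 2 + 3 + 11 + 11 = 85 tokens with no colour reaching 12.
The next token forces some colour to 12, so 85 + 1 = 86.

86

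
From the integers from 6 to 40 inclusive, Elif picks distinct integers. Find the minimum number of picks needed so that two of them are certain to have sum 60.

Group the elements by complementary pair {x, 60−x}: {20,40}, {21,39}, {22,38}, …, giving 10 two-element pairs; the single value 30 (it cannot pair with itself since the integers are distinct); and 14 integers whose partner 60−x falls outside [6,40].
Pigeonhole: treating each of those 25 groups as a pigeonhole, one can pick one integer per group — 25 integers — with no two summing to 60.
The 26th integer lands in an occupied pair, forcing a sum of 60.

26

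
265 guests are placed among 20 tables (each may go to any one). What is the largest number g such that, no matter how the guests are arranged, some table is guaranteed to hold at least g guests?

By the pigeonhole principle, the 20 tables are the holes and the 265 guests are the pigeons.
If every table held at most 13 guests, the total would be at most 20 × 13 = 260, which is less than 265.
So some table holds at least ⌈265/20⌉ = 14 guests.

14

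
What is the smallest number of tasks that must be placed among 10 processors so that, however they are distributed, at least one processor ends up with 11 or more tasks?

With 100 tasks one could put exactly 10 in each of the 10 processors, and no processor would reach 11.
One more task must land in a processor that already has 10, giving it 11.
So 10 × 10 + 1 = 101 tasks are required.

101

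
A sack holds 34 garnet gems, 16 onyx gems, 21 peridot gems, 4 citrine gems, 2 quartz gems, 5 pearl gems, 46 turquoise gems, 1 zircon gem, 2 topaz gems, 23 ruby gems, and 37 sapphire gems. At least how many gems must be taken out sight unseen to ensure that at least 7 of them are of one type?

By pigeonhole, the 11 types are the holes; the gems drawn are the pigeons.
To avoid 7 of any one type, the worst case takes at most 6 of each type, or every gem of a type that has fewer than 6.
That gives 6 + 6 + 6 + 4 + 2 + 5 + 6 + 1 + 2 + 6 + 6 = 50 gems with no type reaching 7.
The next gem forces some type to 7, so 50 + 1 = 51.

51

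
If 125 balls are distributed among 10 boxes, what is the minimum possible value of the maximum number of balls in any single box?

The 10 boxes are the holes and the 125 balls are the pigeons.
If every box held at most 12 balls, the total would be at most 10 × 12 = 120, which is less than 125.
So some box holds at least ⌈125/10⌉ = 13 balls.

13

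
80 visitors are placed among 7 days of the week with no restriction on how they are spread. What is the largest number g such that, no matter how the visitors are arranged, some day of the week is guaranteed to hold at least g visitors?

12

The 7 days of the week are the holes and the 80 visitors are the pigeons.
If every day of the week held at most 11 visitors, the total would be at most 7 × 11 = 77, which is less than 80.
So some day of the week holds at least ⌈80/7⌉ = 12 visitors.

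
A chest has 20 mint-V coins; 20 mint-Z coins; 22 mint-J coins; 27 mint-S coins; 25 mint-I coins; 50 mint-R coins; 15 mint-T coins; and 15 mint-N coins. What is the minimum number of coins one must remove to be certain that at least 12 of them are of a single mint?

By the pigeonhole principle, put each drawn coin into a box by mint. The largest draw with every box below 12 takes min(count, 11) from each mint.
Σ min(cᵢ, 11) = 11 + 11 + 11 + 11 + 11 + 11 + 11 + 11 = 88.
Draw number 88 + 1 = 89 must push one box to 12.

89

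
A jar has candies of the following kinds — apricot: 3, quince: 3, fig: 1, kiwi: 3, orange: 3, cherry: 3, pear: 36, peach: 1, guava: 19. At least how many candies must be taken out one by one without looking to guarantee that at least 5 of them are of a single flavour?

The 9 flavours are the holes; the candies drawn are the pigeons.
To avoid 5 of any one flavour, the worst case takes at most 4 of each flavour, or every candy of a flavour that has fewer than 4.
That gives 3 + 3 + 1 + 3 + 3 + 3 + 4 + 1 + 4 = 25 candies with no flavour reaching 5.
The next candy forces some flavour to 5, so 25 + 1 = 26.

26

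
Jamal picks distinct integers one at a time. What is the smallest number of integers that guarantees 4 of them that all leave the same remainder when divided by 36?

Pigeonhole: the 36 residue classes mod 36 are the pigeonholes.
With 108 integers one could put 3 in each residue class and have no class reach 4.
The 109th integer pushes some class to 4, so 36·3 + 1 = 109.

109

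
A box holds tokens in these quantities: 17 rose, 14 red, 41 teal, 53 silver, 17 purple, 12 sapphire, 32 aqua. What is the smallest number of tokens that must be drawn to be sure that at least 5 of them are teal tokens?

In the worst case for collecting teal tokens, every non-teal token comes out first.
There are 17 + 14 + 53 + 17 + 12 + 32 = 145 non-teal tokens altogether.
After those, each further token must be teal, so 145 + 5 = 150 draws guarantee 5 teal tokens.

150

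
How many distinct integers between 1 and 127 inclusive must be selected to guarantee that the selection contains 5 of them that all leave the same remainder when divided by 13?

The 13 residue classes mod 13 are the pigeonholes.
With 52 integers one could put 4 in each residue class and have no class reach 5.
The 53rd integer pushes some class to 5, so 13·4 + 1 = 53.

53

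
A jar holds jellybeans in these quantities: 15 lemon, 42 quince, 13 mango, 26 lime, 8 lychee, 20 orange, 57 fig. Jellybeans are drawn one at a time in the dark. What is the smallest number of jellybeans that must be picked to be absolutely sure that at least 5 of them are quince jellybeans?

In the worst case for collecting quince jellybeans, every non-quince jellybean comes out first.
There are 15 + 13 + 26 + 8 + 20 + 57 = 139 non-quince jellybeans altogether.
After those, each further jellybean must be quince, so 139 + 5 = 144 draws guarantee 5 quince jellybeans.

144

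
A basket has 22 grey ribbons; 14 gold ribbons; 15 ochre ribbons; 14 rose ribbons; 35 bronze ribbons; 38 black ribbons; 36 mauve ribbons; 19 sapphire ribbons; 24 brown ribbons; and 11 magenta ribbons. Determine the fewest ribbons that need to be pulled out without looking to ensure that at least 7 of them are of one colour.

61

An adversary could hand out at most 6 ribbons per colour: 6 + 6 + 6 + 6 + 6 + 6 + 6 + 6 + 6 + 6 = 60 ribbons and still no colour has 7.
By pigeonhole, one more ribbon lands in a colour already at 6, so 61 draws are enough and 60 are not.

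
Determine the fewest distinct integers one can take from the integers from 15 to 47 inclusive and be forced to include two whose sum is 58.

20

A set avoiding the sum 58 can contain at most one of each pair {x, 58−x}, plus the 5 elements whose complement lies outside the range or equal to its own complement.
The integers 29, …, 47 (19 of them) are such a set: any two sum to at least 29+30 = 59 > 58.
Pigeonhole: any 20th integer completes one of the 14 pairs, so 20 choices force a sum of 58.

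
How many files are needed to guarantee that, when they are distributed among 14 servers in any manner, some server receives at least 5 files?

With 56 files one could put exactly 4 in each of the 14 servers, and no server would reach 5.
Pigeonhole: one more file must land in a server that already has 4, giving it 5.
So 14 × 4 + 1 = 57 files are required.

57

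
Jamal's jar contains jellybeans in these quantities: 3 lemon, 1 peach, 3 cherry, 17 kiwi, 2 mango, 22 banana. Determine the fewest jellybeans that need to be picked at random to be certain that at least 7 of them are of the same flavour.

An adversary could hand out at most 6 jellybeans per flavour (4 flavours run out sooner): 3 + 1 + 3 + 6 + 2 + 6 = 21 jellybeans and still no flavour has 7.
Pigeonhole: one more jellybean lands in a flavour already at 6, so 22 draws are enough and 21 are not.

22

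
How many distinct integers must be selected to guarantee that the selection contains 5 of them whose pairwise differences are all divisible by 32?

Integers whose pairwise differences are multiples of 32 are exactly those sharing a remainder mod 32. The 32 residue classes mod 32 are the pigeonholes.
With 128 integers one could put 4 in each residue class and have no class reach 5.
The 129th integer pushes some class to 5, so 32·4 + 1 = 129.

129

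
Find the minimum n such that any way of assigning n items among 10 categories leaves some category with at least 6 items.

With 50 items one could put exactly 5 in each of the 10 categories, and no category would reach 6.
Pigeonhole: one more item must land in a category that already has 5, giving it 6.
So 10 × 5 + 1 = 51 items are required.

51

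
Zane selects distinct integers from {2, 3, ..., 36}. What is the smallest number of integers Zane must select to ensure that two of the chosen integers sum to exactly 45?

Group the elements by complementary pair {x, 45−x}: {9,36}, {10,35}, {11,34}, …, giving 14 two-element pairs and 7 integers whose partner 45−x falls outside [2,36].
By pigeonhole, treating each of those 21 groups as a pigeonhole, one can pick one integer per group — 21 integers — with no two summing to 45.
The 22nd integer lands in an occupied pair, forcing a sum of 45.

22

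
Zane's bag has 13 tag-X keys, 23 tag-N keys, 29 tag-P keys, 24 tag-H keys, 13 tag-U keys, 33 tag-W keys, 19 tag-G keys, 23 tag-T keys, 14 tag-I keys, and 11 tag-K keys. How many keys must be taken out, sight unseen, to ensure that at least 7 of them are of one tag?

An adversary could hand out at most 6 keys per tag: 6 + 6 + 6 + 6 + 6 + 6 + 6 + 6 + 6 + 6 = 60 keys and still no tag has 7.
One more key lands in a tag already at 6, so 61 draws are enough and 60 are not.

61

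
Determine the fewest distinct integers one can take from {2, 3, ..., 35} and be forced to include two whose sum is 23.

A set avoiding the sum 23 can contain at most one of each pair {x, 23−x}, plus the 14 elements whose complement lies outside the range.
The integers 12, …, 35 (24 of them) are such a set: any two sum to at least 12+13 = 25 > 23.
Pigeonhole: any 25th integer completes one of the 10 pairs, so 25 choices force a sum of 23.

25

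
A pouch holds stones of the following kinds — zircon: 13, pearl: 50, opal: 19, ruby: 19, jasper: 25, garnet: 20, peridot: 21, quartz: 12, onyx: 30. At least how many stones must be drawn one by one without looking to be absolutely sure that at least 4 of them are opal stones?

In the worst case for collecting opal stones, every non-opal stone comes out first.
There are 13 + 50 + 19 + 25 + 20 + 21 + 12 + 30 = 190 non-opal stones altogether.
After those, each further stone must be opal, so 190 + 4 = 194 draws guarantee 4 opal stones.

194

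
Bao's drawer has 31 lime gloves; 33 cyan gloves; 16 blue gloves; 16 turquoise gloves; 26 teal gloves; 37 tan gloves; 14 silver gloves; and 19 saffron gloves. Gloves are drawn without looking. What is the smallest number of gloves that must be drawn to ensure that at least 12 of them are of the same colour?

89

The 8 colours are the holes; the gloves drawn are the pigeons.
To avoid 12 of any one colour, the worst case takes at most 11 of each colour.
That gives 11 + 11 + 11 + 11 + 11 + 11 + 11 + 11 = 88 gloves with no colour reaching 12.
The next glove forces some colour to 12, so 88 + 1 = 89.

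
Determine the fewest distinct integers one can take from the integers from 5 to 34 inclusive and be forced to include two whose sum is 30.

Two chosen integers sum to 30 exactly when both halves of some pair {x, 30−x} with 5 ≤ x ≤ 30−x ≤ 25 are chosen — 10 such pairs.
The remaining 10 elements (those with no distinct partner in range) can never complete a 30-sum, so the worst case takes all of them and one from each pair: 10 + 10 = 20.
The 21st integer has to be the second member of some pair, so 20 + 1 = 21.

21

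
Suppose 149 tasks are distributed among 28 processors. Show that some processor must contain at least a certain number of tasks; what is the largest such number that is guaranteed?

6

The 28 processors are the holes and the 149 tasks are the pigeons.
If every processor held at most 5 tasks, the total would be at most 28 × 5 = 140, which is less than 149.
So some processor holds at least ⌈149/28⌉ = 6 tasks.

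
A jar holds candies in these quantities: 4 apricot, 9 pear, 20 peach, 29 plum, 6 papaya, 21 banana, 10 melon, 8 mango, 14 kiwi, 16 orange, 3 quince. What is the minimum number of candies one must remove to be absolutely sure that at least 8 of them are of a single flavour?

By the pigeonhole principle, the 11 flavours are the holes; the candies drawn are the pigeons.
To avoid 8 of any one flavour, the worst case takes at most 7 of each flavour, or every candy of a flavour that has fewer than 7.
That gives 4 + 7 + 7 + 7 + 6 + 7 + 7 + 7 + 7 + 7 + 3 = 69 candies with no flavour reaching 8.
The next candy forces some flavour to 8, so 69 + 1 = 70.

70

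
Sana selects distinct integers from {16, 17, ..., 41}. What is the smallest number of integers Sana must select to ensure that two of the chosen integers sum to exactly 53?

16

Group the elements by complementary pair {x, 53−x}: {16,37}, {17,36}, {18,35}, …, giving 11 two-element pairs and 4 integers whose partner 53−x falls outside [16,41].
By pigeonhole, treating each of those 15 groups as a pigeonhole, one can pick one integer per group — 15 integers — with no two summing to 53.
The 16th integer lands in an occupied pair, forcing a sum of 53.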